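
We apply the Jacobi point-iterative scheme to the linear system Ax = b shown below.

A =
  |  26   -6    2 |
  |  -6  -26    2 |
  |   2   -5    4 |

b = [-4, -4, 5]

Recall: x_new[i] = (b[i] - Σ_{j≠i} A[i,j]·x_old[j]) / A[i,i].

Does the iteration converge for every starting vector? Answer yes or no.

Diagonal D = diag(26, -26, 4); L, U strict lower/upper.
Jacobi T = -D⁻¹(L+U): T[1,0] = -(-6)/(-26) = -0.2308; T[1,1] = 0.
  T[0,:] = [+0.0000  +0.2308  -0.0769]
  T[1,:] = [-0.2308  +0.0000  +0.0769]
  T[2,:] = [-0.5000  +1.2500  +0.0000]
|λ(T)| sorted: 0.3462, 0.1961, 0.1961.
ρ(T) = max|λ| = 0.3462; 0.3462 < 1: convergent.

yes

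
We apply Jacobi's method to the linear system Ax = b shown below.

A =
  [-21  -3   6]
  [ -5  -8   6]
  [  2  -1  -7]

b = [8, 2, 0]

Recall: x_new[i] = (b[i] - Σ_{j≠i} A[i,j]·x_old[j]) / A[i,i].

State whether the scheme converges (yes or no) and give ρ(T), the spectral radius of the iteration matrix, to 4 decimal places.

Split A = D + L + U, D = diag(-21, -8, -7).
Jacobi: T = -D⁻¹(L+U), T[2,1] = -(-1)/(-7) = -0.1429; T[2,2] = 0.
  T[0,:] = [+0.0000, -0.1429, +0.2857]
  T[1,:] = [-0.6250, +0.0000, +0.7500]
  T[2,:] = [+0.2857, -0.1429, +0.0000]
|eigenvalues of T|: 0.2857, 0.1934, 0.0923.
ρ(T) = max|λ| = 0.2857; 0.2857 < 1 ⇒ converges.

yes, ρ = 0.2857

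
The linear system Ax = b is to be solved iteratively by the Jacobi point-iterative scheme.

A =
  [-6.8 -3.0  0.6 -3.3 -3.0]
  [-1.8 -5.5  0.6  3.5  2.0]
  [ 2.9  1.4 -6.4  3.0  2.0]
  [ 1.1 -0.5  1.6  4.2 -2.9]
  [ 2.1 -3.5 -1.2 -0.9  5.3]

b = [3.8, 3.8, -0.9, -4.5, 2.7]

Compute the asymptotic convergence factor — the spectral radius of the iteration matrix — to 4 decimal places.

A = D + L + U where D = diag(-6.8, -5.5, -6.4, 4.2, 5.3).
T_J = -D⁻¹(L+U): T[4,2] = -(-1.2)/(5.3) = +0.2264; T[4,4] = 0.
  T[0,:] = [+0.0000  -0.4412  +0.0882  -0.4853  -0.4412]
  T[1,:] = [-0.3273  +0.0000  +0.1091  +0.6364  +0.3636]
  T[2,:] = [+0.4531  +0.2188  +0.0000  +0.4688  +0.3125]
  T[3,:] = [-0.2619  +0.1190  -0.3810  +0.0000  +0.6905]
  T[4,:] = [-0.3962  +0.6604  +0.2264  +0.1698  +0.0000]
|eigenvalues of T|: 1.2346, 0.6445, 0.6445, 0.4798, 0.1035.
spectral radius ρ = 1.2346; 1.2346 > 1, so it fails to converge.

1.2346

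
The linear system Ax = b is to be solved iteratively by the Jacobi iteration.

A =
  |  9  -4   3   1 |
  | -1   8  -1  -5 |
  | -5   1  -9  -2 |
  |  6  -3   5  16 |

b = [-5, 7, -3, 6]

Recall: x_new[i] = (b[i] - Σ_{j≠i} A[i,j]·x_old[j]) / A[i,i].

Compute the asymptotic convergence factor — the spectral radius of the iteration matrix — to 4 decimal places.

0.8822

Diagonal D = diag(9, 8, -9, 16); L, U strict lower/upper.
Jacobi T = -D⁻¹(L+U): T[0,1] = -(-4)/(9) = +0.4444; T[0,0] = 0.
  T[0,:] = [+0.0000, +0.4444, -0.3333, -0.1111]
  T[1,:] = [+0.1250, +0.0000, +0.1250, +0.6250]
  T[2,:] = [-0.5556, +0.1111, +0.0000, -0.2222]
  T[3,:] = [-0.3750, +0.1875, -0.3125, +0.0000]
|eigenvalues of T|: 0.8822, 0.4395, 0.3174, 0.3174.
ρ(T) = max|λ| = 0.8822; 0.8822 < 1 ⇒ converges.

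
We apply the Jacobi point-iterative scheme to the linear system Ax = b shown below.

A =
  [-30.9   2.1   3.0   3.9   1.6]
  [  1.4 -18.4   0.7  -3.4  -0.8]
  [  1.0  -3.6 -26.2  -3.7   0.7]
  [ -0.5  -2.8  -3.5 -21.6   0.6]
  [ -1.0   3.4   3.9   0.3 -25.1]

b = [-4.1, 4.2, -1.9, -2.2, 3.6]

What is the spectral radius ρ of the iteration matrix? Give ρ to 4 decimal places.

0.2637

Diagonal D = diag(-30.9, -18.4, -26.2, -21.6, -25.1); L, U strict lower/upper.
Jacobi: T = -D⁻¹(L+U), T[2,3] = -(-3.7)/(-26.2) = -0.1412; T[2,2] = 0.
  T[0,:] = [+0.0000, +0.0680, +0.0971, +0.1262, +0.0518]
  T[1,:] = [+0.0761, +0.0000, +0.0380, -0.1848, -0.0435]
  T[2,:] = [+0.0382, -0.1374, +0.0000, -0.1412, +0.0267]
  T[3,:] = [-0.0231, -0.1296, -0.1620, +0.0000, +0.0278]
  T[4,:] = [-0.0398, +0.1355, +0.1554, +0.0120, +0.0000]
|roots of det(T-λI)|: 0.2637, 0.1446, 0.0688, 0.0688, 0.0527.
spectral radius ρ = 0.2637; 0.2637 < 1 ⇒ converges.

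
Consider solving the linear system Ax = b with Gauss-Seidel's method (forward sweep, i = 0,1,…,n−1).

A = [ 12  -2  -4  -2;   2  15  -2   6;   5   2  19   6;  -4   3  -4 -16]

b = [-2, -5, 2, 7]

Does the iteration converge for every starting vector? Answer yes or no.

Write A = D+L+U with D = diag(12, 15, 19, -16).
Gauss-Seidel: T = -(D+L)⁻¹U, row 0 first, T[0,2] = -(-4)/(12) = +0.3333; later rows by forward substitution.
  T[0,:] = [+0.0000 +0.1667 +0.3333 +0.1667]
  T[1,:] = [+0.0000 -0.0222 +0.0889 -0.4222]
  T[2,:] = [+0.0000 -0.0415 -0.0971 -0.3152]
  T[3,:] = [+0.0000 -0.0355 -0.0424 -0.0420]
|λ(T)| sorted: 0.2048, 0.1168, 0.0733, 0.0000.
spectral radius ρ = 0.2048; 0.2048 < 1 ⇒ converges.

yes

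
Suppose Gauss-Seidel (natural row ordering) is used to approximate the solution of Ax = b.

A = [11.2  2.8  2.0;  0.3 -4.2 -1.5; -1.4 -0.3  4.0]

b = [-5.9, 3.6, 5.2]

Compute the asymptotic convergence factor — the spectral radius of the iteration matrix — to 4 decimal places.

Split A = D + L + U, D = diag(11.2, -4.2, 4).
T_GS = -(D+L)⁻¹U: row 0 first, T[0,2] = -(2)/(11.2) = -0.1786; later rows by forward substitution.
  T[0,:] = [+0.0000 -0.2500 -0.1786]
  T[1,:] = [+0.0000 -0.0179 -0.3699]
  T[2,:] = [+0.0000 -0.0888 -0.0902]
eigenvalue magnitudes: 0.2389, 0.1308, 0.0000.
spectral radius ρ = 0.2389; 0.2389 < 1: convergent.

0.2389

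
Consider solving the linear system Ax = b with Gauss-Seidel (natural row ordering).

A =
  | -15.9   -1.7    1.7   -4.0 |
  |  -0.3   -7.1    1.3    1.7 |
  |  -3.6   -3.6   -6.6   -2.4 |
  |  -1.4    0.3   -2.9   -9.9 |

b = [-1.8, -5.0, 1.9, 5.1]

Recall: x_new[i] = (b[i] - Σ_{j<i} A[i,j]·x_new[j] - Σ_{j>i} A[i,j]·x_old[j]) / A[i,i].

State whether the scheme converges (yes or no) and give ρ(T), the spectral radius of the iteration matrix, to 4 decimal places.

yes, ρ = 0.1626

Write A = D+L+U with D = diag(-15.9, -7.1, -6.6, -9.9).
Gauss-Seidel: T = -(D+L)⁻¹U, row 0 first, T[0,3] = -(-4)/(-15.9) = -0.2516; later rows by forward substitution.
  T[0,:] = [+0.0000, -0.1069, +0.1069, -0.2516]
  T[1,:] = [+0.0000, +0.0045, +0.1786, +0.2501]
  T[2,:] = [+0.0000, +0.0559, -0.1557, -0.3628]
  T[3,:] = [+0.0000, -0.0011, +0.0359, +0.1494]
eigenvalue magnitudes: 0.1626, 0.0971, 0.0637, 0.0000.
spectral radius ρ = 0.1626; 0.1626 < 1 ⇒ converges.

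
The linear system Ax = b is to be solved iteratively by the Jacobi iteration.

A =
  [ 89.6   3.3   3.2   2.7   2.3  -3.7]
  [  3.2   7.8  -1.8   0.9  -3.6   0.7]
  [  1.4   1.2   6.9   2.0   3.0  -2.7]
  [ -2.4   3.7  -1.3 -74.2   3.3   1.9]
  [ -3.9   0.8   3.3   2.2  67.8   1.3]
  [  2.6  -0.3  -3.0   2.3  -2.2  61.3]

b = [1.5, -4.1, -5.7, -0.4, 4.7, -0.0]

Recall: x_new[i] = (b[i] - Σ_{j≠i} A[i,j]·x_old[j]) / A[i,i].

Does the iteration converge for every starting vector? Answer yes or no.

yes

Let D = diag(89.6, 7.8, 6.9, -74.2, 67.8, 61.3); L, U the strict triangles.
Jacobi T = -D⁻¹(L+U): T[1,4] = -(-3.6)/(7.8) = +0.4615; T[1,1] = 0.
  T[0,:] = [+0.0000, -0.0368, -0.0357, -0.0301, -0.0257, +0.0413]
  T[1,:] = [-0.4103, +0.0000, +0.2308, -0.1154, +0.4615, -0.0897]
  T[2,:] = [-0.2029, -0.1739, +0.0000, -0.2899, -0.4348, +0.3913]
  T[3,:] = [-0.0323, +0.0499, -0.0175, +0.0000, +0.0445, +0.0256]
  T[4,:] = [+0.0575, -0.0118, -0.0487, -0.0324, +0.0000, -0.0192]
  T[5,:] = [-0.0424, +0.0049, +0.0489, -0.0375, +0.0359, +0.0000]
eigenvalue magnitudes: 0.1896, 0.1447, 0.1447, 0.1233, 0.1233, 0.0191.
ρ = 0.1896; 0.1896 < 1 ⇒ converges.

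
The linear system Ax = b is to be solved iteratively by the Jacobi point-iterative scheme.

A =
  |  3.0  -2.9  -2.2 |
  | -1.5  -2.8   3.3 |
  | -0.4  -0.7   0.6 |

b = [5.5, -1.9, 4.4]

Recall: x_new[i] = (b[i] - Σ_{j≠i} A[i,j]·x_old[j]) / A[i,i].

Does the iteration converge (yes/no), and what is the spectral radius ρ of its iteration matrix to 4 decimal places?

Write A = D+L+U with D = diag(3, -2.8, 0.6).
Jacobi T = -D⁻¹(L+U): T[1,2] = -(3.3)/(-2.8) = +1.1786; T[1,1] = 0.
  T[0,:] = [+0.0000, +0.9667, +0.7333]
  T[1,:] = [-0.5357, +0.0000, +1.1786]
  T[2,:] = [+0.6667, +1.1667, +0.0000]
|eigenvalues of T|: 1.2591, 1.0259, 0.2332.
ρ(T) = max|λ| = 1.2591; 1.2591 > 1: divergent.

no, ρ = 1.2591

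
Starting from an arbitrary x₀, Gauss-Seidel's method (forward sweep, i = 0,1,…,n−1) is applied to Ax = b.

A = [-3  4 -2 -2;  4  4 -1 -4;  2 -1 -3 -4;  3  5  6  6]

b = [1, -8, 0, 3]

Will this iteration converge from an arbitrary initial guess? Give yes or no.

Split A = D + L + U, D = diag(-3, 4, -3, 6).
Gauss-Seidel: T = -(D+L)⁻¹U, row 0 first, T[0,3] = -(-2)/(-3) = -0.6667; later rows by forward substitution.
  T[0,:] = [+0.0000  +1.3333  -0.6667  -0.6667]
  T[1,:] = [+0.0000  -1.3333  +0.9167  +1.6667]
  T[2,:] = [+0.0000  +1.3333  -0.7500  -2.3333]
  T[3,:] = [+0.0000  -0.8889  +0.3194  +1.2778]
|λ(T)| sorted: 1.1992, 0.6702, 0.2765, 0.0000.
ρ = 1.1992; 1.1992 > 1 ⇒ diverges.

no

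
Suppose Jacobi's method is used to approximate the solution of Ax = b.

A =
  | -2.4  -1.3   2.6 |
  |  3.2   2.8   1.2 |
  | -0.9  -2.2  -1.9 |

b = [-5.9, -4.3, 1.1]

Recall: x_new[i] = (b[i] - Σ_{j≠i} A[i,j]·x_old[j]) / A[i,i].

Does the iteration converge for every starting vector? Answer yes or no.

Write A = D+L+U with D = diag(-2.4, 2.8, -1.9).
T_J = -D⁻¹(L+U): T[1,2] = -(1.2)/(2.8) = -0.4286; T[1,1] = 0.
  T[0,:] = [+0.0000, -0.5417, +1.0833]
  T[1,:] = [-1.1429, +0.0000, -0.4286]
  T[2,:] = [-0.4737, -1.1579, +0.0000]
|eigenvalues of T|: 1.2793, 1.0172, 1.0172.
spectral radius ρ = 1.2793; 1.2793 > 1, so it fails to converge.

no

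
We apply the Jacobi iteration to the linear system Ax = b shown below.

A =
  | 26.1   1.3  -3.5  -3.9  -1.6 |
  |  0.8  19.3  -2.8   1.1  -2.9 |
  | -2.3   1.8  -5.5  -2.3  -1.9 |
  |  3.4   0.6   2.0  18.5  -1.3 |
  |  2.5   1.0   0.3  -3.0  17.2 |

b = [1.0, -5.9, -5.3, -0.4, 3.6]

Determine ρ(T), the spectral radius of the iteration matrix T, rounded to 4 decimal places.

0.3652

Let D = diag(26.1, 19.3, -5.5, 18.5, 17.2); L, U the strict triangles.
T_J = -D⁻¹(L+U): T[2,3] = -(-2.3)/(-5.5) = -0.4182; T[2,2] = 0.
  T[0,:] = [+0.0000  -0.0498  +0.1341  +0.1494  +0.0613]
  T[1,:] = [-0.0415  +0.0000  +0.1451  -0.0570  +0.1503]
  T[2,:] = [-0.4182  +0.3273  +0.0000  -0.4182  -0.3455]
  T[3,:] = [-0.1838  -0.0324  -0.1081  +0.0000  +0.0703]
  T[4,:] = [-0.1453  -0.0581  -0.0174  +0.1744  +0.0000]
moduli |λ_i(T)| = 0.3652, 0.3083, 0.3083, 0.0815, 0.0053.
ρ = 0.3652; 0.3652 < 1: convergent.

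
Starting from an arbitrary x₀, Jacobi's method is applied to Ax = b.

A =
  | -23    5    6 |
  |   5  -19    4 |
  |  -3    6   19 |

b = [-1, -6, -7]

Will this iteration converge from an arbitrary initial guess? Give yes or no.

Write A = D+L+U with D = diag(-23, -19, 19).
Jacobi T = -D⁻¹(L+U): T[1,0] = -(5)/(-19) = +0.2632; T[1,1] = 0.
  T[0,:] = [+0.0000  +0.2174  +0.2609]
  T[1,:] = [+0.2632  +0.0000  +0.2105]
  T[2,:] = [+0.1579  -0.3158  +0.0000]
|roots of det(T-λI)|: 0.2869, 0.2245, 0.2245.
ρ(T) = max|λ| = 0.2869; 0.2869 < 1 ⇒ converges.

yes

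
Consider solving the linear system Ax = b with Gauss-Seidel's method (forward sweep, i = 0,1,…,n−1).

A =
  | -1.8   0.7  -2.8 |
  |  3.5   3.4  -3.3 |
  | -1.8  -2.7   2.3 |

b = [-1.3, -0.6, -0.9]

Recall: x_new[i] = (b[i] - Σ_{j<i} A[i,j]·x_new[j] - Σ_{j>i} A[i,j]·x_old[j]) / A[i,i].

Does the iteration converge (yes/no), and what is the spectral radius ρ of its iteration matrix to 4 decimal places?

Write A = D+L+U with D = diag(-1.8, 3.4, 2.3).
T_GS = -(D+L)⁻¹U: row 0 first, T[0,2] = -(-2.8)/(-1.8) = -1.5556; later rows by forward substitution.
  T[0,:] = [+0.0000, +0.3889, -1.5556]
  T[1,:] = [+0.0000, -0.4003, +2.5719]
  T[2,:] = [+0.0000, -0.1656, +1.8018]
|λ(T)| sorted: 1.5875, 0.1861, 0.0000.
ρ(T) = max|λ| = 1.5875; 1.5875 > 1, so it fails to converge.

no, ρ = 1.5875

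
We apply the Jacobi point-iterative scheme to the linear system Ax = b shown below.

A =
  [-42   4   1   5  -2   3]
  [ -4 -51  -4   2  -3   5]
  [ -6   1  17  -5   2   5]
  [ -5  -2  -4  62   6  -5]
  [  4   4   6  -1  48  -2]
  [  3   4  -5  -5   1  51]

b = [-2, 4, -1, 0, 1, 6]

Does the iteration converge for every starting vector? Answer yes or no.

yes

A = D + L + U where D = diag(-42, -51, 17, 62, 48, 51).
Jacobi: T = -D⁻¹(L+U), T[4,1] = -(4)/(48) = -0.0833; T[4,4] = 0.
  T[0,:] = [+0.0000 +0.0952 +0.0238 +0.1190 -0.0476 +0.0714]
  T[1,:] = [-0.0784 +0.0000 -0.0784 +0.0392 -0.0588 +0.0980]
  T[2,:] = [+0.3529 -0.0588 +0.0000 +0.2941 -0.1176 -0.2941]
  T[3,:] = [+0.0806 +0.0323 +0.0645 +0.0000 -0.0968 +0.0806]
  T[4,:] = [-0.0833 -0.0833 -0.1250 +0.0208 +0.0000 +0.0417]
  T[5,:] = [-0.0588 -0.0784 +0.0980 +0.0980 -0.0196 +0.0000]
|roots of det(T-λI)|: 0.2885, 0.2059, 0.2059, 0.1699, 0.1699, 0.0259.
spectral radius ρ = 0.2885; 0.2885 < 1, so it converges for any x₀.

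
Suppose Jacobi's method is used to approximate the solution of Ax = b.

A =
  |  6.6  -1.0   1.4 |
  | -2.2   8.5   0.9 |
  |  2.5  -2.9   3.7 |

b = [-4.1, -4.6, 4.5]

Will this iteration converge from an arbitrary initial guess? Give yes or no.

A = D + L + U where D = diag(6.6, 8.5, 3.7).
T_J = -D⁻¹(L+U): T[0,2] = -(1.4)/(6.6) = -0.2121; T[0,0] = 0.
  T[0,:] = [+0.0000 +0.1515 -0.2121]
  T[1,:] = [+0.2588 +0.0000 -0.1059]
  T[2,:] = [-0.6757 +0.7838 +0.0000]
|roots of det(T-λI)|: 0.4198, 0.2769, 0.2769.
ρ(T) = max|λ| = 0.4198; 0.4198 < 1 ⇒ converges.

yes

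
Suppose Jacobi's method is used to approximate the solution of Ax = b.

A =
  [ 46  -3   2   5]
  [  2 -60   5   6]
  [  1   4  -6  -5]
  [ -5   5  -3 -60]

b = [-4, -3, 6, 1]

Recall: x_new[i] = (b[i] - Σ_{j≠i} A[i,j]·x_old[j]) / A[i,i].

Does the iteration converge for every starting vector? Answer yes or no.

yes

A = D + L + U where D = diag(46, -60, -6, -60).
Jacobi T = -D⁻¹(L+U): T[1,3] = -(6)/(-60) = +0.1000; T[1,1] = 0.
  T[0,:] = [+0.0000  +0.0652  -0.0435  -0.1087]
  T[1,:] = [+0.0333  +0.0000  +0.0833  +0.1000]
  T[2,:] = [+0.1667  +0.6667  +0.0000  -0.8333]
  T[3,:] = [-0.0833  +0.0833  -0.0500  +0.0000]
|eigenvalues of T|: 0.3776, 0.2516, 0.1143, 0.0117.
ρ(T) = max|λ| = 0.3776; 0.3776 < 1: convergent.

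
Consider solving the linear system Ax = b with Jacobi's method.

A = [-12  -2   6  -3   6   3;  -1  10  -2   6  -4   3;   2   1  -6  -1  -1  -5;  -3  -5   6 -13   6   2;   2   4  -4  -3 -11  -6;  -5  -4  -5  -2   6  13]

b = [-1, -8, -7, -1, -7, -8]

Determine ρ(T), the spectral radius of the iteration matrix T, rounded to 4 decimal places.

Write A = D+L+U with D = diag(-12, 10, -6, -13, -11, 13).
Jacobi T = -D⁻¹(L+U): T[2,5] = -(-5)/(-6) = -0.8333; T[2,2] = 0.
  T[0,:] = [+0.0000, -0.1667, +0.5000, -0.2500, +0.5000, +0.2500]
  T[1,:] = [+0.1000, +0.0000, +0.2000, -0.6000, +0.4000, -0.3000]
  T[2,:] = [+0.3333, +0.1667, +0.0000, -0.1667, -0.1667, -0.8333]
  T[3,:] = [-0.2308, -0.3846, +0.4615, +0.0000, +0.4615, +0.1538]
  T[4,:] = [+0.1818, +0.3636, -0.3636, -0.2727, +0.0000, -0.5455]
  T[5,:] = [+0.3846, +0.3077, +0.3846, +0.1538, -0.4615, +0.0000]
|roots of det(T-λI)|: 1.1836, 0.6701, 0.6701, 0.4679, 0.1304, 0.1304.
ρ(T) = max|λ| = 1.1836; 1.1836 > 1, so it fails to converge.

1.1836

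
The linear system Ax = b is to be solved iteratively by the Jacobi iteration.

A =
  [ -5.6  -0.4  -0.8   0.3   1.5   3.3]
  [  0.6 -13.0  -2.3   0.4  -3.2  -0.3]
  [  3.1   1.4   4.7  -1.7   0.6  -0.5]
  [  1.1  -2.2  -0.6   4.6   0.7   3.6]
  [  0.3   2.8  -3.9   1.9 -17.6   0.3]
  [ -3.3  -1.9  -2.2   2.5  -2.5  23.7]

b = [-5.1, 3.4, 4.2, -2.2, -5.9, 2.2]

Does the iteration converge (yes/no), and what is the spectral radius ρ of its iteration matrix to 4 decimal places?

Diagonal D = diag(-5.6, -13, 4.7, 4.6, -17.6, 23.7); L, U strict lower/upper.
T_J = -D⁻¹(L+U): T[2,4] = -(0.6)/(4.7) = -0.1277; T[2,2] = 0.
  T[0,:] = [+0.0000, -0.0714, -0.1429, +0.0536, +0.2679, +0.5893]
  T[1,:] = [+0.0462, +0.0000, -0.1769, +0.0308, -0.2462, -0.0231]
  T[2,:] = [-0.6596, -0.2979, +0.0000, +0.3617, -0.1277, +0.1064]
  T[3,:] = [-0.2391, +0.4783, +0.1304, +0.0000, -0.1522, -0.7826]
  T[4,:] = [+0.0170, +0.1591, -0.2216, +0.1080, +0.0000, +0.0170]
  T[5,:] = [+0.1392, +0.0802, +0.0928, -0.1055, +0.1055, +0.0000]
|eigenvalues of T|: 0.7205, 0.5841, 0.3286, 0.3286, 0.0932, 0.0461.
ρ = 0.7205; 0.7205 < 1: convergent.

yes, ρ = 0.7205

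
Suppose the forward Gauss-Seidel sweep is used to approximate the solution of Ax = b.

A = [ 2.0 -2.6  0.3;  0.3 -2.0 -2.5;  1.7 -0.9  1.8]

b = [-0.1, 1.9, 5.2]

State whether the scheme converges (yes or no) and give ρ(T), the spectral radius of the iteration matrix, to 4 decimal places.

A = D + L + U where D = diag(2, -2, 1.8).
GS T = -(D+L)⁻¹U: row 0 first, T[0,1] = -(-2.6)/(2) = +1.3000; later rows by forward substitution.
  T[0,:] = [+0.0000 +1.3000 -0.1500]
  T[1,:] = [+0.0000 +0.1950 -1.2725]
  T[2,:] = [+0.0000 -1.1303 -0.4946]
|λ(T)| sorted: 1.3977, 1.0981, 0.0000.
ρ(T) = max|λ| = 1.3977; 1.3977 > 1: divergent.

no, ρ = 1.3977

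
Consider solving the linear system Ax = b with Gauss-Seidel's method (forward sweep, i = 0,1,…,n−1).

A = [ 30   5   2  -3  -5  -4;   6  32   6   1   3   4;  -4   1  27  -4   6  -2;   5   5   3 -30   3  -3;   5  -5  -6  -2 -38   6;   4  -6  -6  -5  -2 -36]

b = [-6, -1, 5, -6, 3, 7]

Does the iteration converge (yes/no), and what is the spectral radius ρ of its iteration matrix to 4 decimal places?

yes, ρ = 0.1739

Diagonal D = diag(30, 32, 27, -30, -38, -36); L, U strict lower/upper.
Gauss-Seidel: T = -(D+L)⁻¹U, row 0 first, T[0,1] = -(5)/(30) = -0.1667; later rows by forward substitution.
  T[0,:] = [+0.0000, -0.1667, -0.0667, +0.1000, +0.1667, +0.1333]
  T[1,:] = [+0.0000, +0.0312, -0.1750, -0.0500, -0.1250, -0.1500]
  T[2,:] = [+0.0000, -0.0258, -0.0034, +0.1648, -0.1929, +0.0994]
  T[3,:] = [+0.0000, -0.0252, -0.0406, +0.0248, +0.0877, -0.0928]
  T[4,:] = [+0.0000, -0.0206, +0.0169, -0.0076, +0.0642, +0.1844]
  T[5,:] = [+0.0000, -0.0148, +0.0270, -0.0110, +0.0558, +0.0259]
|roots of det(T-λI)|: 0.1739, 0.0950, 0.0950, 0.0719, 0.0719, 0.0000.
ρ(T) = max|λ| = 0.1739; 0.1739 < 1 ⇒ converges.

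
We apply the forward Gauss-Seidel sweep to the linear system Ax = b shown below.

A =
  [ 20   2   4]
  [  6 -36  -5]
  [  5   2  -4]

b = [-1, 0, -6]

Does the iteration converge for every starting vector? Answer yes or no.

Write A = D+L+U with D = diag(20, -36, -4).
GS T = -(D+L)⁻¹U: row 0 first, T[0,1] = -(2)/(20) = -0.1000; later rows by forward substitution.
  T[0,:] = [+0.0000, -0.1000, -0.2000]
  T[1,:] = [+0.0000, -0.0167, -0.1722]
  T[2,:] = [+0.0000, -0.1333, -0.3361]
eigenvalue magnitudes: 0.3966, 0.0438, 0.0000.
ρ = 0.3966; 0.3966 < 1: convergent.

yes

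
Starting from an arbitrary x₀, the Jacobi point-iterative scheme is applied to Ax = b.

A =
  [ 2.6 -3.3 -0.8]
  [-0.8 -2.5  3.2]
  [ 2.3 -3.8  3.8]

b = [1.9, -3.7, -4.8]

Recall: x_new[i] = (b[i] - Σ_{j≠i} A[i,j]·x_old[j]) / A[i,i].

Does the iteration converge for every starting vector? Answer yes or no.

Split A = D + L + U, D = diag(2.6, -2.5, 3.8).
Jacobi: T = -D⁻¹(L+U), T[0,1] = -(-3.3)/(2.6) = +1.2692; T[0,0] = 0.
  T[0,:] = [+0.0000 +1.2692 +0.3077]
  T[1,:] = [-0.3200 +0.0000 +1.2800]
  T[2,:] = [-0.6053 +1.0000 +0.0000]
|eigenvalues of T|: 1.2470, 0.9314, 0.9314.
ρ = 1.2470; 1.2470 > 1: divergent.

no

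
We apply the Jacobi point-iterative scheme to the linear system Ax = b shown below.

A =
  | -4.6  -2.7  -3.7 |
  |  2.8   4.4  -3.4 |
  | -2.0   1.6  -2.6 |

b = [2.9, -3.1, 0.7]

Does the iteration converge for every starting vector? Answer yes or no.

no

Split A = D + L + U, D = diag(-4.6, 4.4, -2.6).
Jacobi: T = -D⁻¹(L+U), T[2,1] = -(1.6)/(-2.6) = +0.6154; T[2,2] = 0.
  T[0,:] = [+0.0000 -0.5870 -0.8043]
  T[1,:] = [-0.6364 +0.0000 +0.7727]
  T[2,:] = [-0.7692 +0.6154 +0.0000]
|eigenvalues of T|: 1.3942, 0.7962, 0.5980.
spectral radius ρ = 1.3942; 1.3942 > 1, so it fails to converge.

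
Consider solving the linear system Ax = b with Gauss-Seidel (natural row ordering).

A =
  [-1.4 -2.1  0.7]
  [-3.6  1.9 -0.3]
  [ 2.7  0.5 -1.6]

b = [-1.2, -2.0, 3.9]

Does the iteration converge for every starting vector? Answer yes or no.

Split A = D + L + U, D = diag(-1.4, 1.9, -1.6).
GS T = -(D+L)⁻¹U: row 0 first, T[0,1] = -(-2.1)/(-1.4) = -1.5000; later rows by forward substitution.
  T[0,:] = [+0.0000, -1.5000, +0.5000]
  T[1,:] = [+0.0000, -2.8421, +1.1053]
  T[2,:] = [+0.0000, -3.4194, +1.1891]
moduli |λ_i(T)| = 1.3588, 0.2941, 0.0000.
spectral radius ρ = 1.3588; 1.3588 > 1: divergent.

no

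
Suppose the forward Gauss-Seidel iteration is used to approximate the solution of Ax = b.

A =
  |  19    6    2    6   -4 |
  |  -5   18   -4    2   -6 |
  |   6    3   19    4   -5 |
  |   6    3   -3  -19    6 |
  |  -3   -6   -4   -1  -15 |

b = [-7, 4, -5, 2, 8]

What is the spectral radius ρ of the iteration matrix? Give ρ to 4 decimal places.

0.5741

Let D = diag(19, 18, 19, -19, -15); L, U the strict triangles.
GS T = -(D+L)⁻¹U: row 0 first, T[0,1] = -(6)/(19) = -0.3158; later rows by forward substitution.
  T[0,:] = [+0.0000, -0.3158, -0.1053, -0.3158, +0.2105]
  T[1,:] = [+0.0000, -0.0877, +0.1930, -0.1988, +0.3918]
  T[2,:] = [+0.0000, +0.1136, +0.0028, -0.0794, +0.1348]
  T[3,:] = [+0.0000, -0.1315, -0.0032, -0.1186, +0.4229]
  T[4,:] = [+0.0000, +0.0767, -0.0567, +0.1718, -0.2630]
moduli |λ_i(T)| = 0.5741, 0.1581, 0.1298, 0.0792, 0.0000.
ρ(T) = max|λ| = 0.5741; 0.5741 < 1, so it converges for any x₀.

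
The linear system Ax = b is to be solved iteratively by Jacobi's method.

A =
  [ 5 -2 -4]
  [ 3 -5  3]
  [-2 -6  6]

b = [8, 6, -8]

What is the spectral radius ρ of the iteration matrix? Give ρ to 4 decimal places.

1.2473

Diagonal D = diag(5, -5, 6); L, U strict lower/upper.
T_J = -D⁻¹(L+U): T[0,1] = -(-2)/(5) = +0.4000; T[0,0] = 0.
  T[0,:] = [+0.0000 +0.4000 +0.8000]
  T[1,:] = [+0.6000 +0.0000 +0.6000]
  T[2,:] = [+0.3333 +1.0000 +0.0000]
|eigenvalues of T|: 1.2473, 0.6701, 0.6701.
ρ = 1.2473; 1.2473 > 1, so it fails to converge.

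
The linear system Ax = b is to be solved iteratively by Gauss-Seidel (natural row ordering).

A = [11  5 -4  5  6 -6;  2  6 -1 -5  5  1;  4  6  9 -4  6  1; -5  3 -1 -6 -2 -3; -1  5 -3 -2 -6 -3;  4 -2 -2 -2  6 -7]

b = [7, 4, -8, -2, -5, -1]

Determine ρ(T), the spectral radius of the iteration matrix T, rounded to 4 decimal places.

Diagonal D = diag(11, 6, 9, -6, -6, -7); L, U strict lower/upper.
T_GS = -(D+L)⁻¹U: row 0 first, T[0,5] = -(-6)/(11) = +0.5455; later rows by forward substitution.
  T[0,:] = [+0.0000 -0.4545 +0.3636 -0.4545 -0.5455 +0.5455]
  T[1,:] = [+0.0000 +0.1515 +0.0455 +0.9848 -0.6515 -0.3485]
  T[2,:] = [+0.0000 +0.1010 -0.1919 -0.0101 +0.0101 -0.1212]
  T[3,:] = [+0.0000 +0.4377 -0.2483 +0.8729 -0.2062 -1.1086]
  T[4,:] = [+0.0000 +0.0056 +0.1560 +0.6105 -0.3883 -0.4512]
  T[5,:] = [+0.0000 -0.4521 +0.4543 -0.2643 -0.4024 +0.3759]
|roots of det(T-λI)|: 1.6330, 0.5004, 0.5004, 0.1032, 0.0759, 0.0000.
spectral radius ρ = 1.6330; 1.6330 > 1: divergent.

1.6330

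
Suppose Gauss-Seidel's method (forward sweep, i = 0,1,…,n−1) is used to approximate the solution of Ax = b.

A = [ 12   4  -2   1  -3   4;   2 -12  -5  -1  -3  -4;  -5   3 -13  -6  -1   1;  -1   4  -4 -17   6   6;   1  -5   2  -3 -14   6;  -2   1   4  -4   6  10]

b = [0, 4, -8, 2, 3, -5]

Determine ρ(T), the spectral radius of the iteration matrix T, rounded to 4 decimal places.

Diagonal D = diag(12, -12, -13, -17, -14, 10); L, U strict lower/upper.
GS T = -(D+L)⁻¹U: row 0 first, T[0,5] = -(4)/(12) = -0.3333; later rows by forward substitution.
  T[0,:] = [+0.0000, -0.3333, +0.1667, -0.0833, +0.2500, -0.3333]
  T[1,:] = [+0.0000, -0.0556, -0.3889, -0.0972, -0.2083, -0.3889]
  T[2,:] = [+0.0000, +0.1154, -0.1538, -0.4519, -0.2212, +0.1154]
  T[3,:] = [+0.0000, -0.0206, -0.0651, +0.0884, +0.3413, +0.2539]
  T[4,:] = [+0.0000, +0.0169, +0.1428, -0.0547, -0.0125, +0.5057]
  T[5,:] = [+0.0000, -0.1257, +0.0221, +0.2420, +0.3033, -0.2758]
eigenvalue magnitudes: 0.5205, 0.2778, 0.2778, 0.2197, 0.2197, 0.0000.
spectral radius ρ = 0.5205; 0.5205 < 1, so it converges for any x₀.

0.5205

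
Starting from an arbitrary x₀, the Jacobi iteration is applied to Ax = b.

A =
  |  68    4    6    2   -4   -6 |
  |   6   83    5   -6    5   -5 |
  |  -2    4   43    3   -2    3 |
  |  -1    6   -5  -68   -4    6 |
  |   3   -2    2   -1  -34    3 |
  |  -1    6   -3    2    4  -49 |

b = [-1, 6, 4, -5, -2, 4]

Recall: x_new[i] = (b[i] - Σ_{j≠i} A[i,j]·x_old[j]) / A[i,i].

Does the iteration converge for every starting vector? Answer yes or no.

Write A = D+L+U with D = diag(68, 83, 43, -68, -34, -49).
Jacobi T = -D⁻¹(L+U): T[0,3] = -(2)/(68) = -0.0294; T[0,0] = 0.
  T[0,:] = [+0.0000 -0.0588 -0.0882 -0.0294 +0.0588 +0.0882]
  T[1,:] = [-0.0723 +0.0000 -0.0602 +0.0723 -0.0602 +0.0602]
  T[2,:] = [+0.0465 -0.0930 +0.0000 -0.0698 +0.0465 -0.0698]
  T[3,:] = [-0.0147 +0.0882 -0.0735 +0.0000 -0.0588 +0.0882]
  T[4,:] = [+0.0882 -0.0588 +0.0588 -0.0294 +0.0000 +0.0882]
  T[5,:] = [-0.0204 +0.1224 -0.0612 +0.0408 +0.0816 +0.0000]
moduli |λ_i(T)| = 0.2082, 0.1539, 0.1455, 0.0964, 0.0630, 0.0404.
ρ(T) = max|λ| = 0.2082; 0.2082 < 1, so it converges for any x₀.

yes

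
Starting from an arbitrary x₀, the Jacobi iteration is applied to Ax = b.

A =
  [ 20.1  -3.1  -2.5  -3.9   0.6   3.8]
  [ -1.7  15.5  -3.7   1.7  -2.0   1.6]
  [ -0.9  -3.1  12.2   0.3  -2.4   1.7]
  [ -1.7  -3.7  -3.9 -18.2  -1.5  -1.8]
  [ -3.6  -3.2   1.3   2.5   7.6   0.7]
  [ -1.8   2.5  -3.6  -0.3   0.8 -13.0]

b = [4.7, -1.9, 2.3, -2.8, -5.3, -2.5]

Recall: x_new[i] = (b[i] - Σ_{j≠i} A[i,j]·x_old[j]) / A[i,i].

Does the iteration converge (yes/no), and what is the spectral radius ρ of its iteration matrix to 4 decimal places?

Diagonal D = diag(20.1, 15.5, 12.2, -18.2, 7.6, -13); L, U strict lower/upper.
Jacobi: T = -D⁻¹(L+U), T[0,2] = -(-2.5)/(20.1) = +0.1244; T[0,0] = 0.
  T[0,:] = [+0.0000  +0.1542  +0.1244  +0.1940  -0.0299  -0.1891]
  T[1,:] = [+0.1097  +0.0000  +0.2387  -0.1097  +0.1290  -0.1032]
  T[2,:] = [+0.0738  +0.2541  +0.0000  -0.0246  +0.1967  -0.1393]
  T[3,:] = [-0.0934  -0.2033  -0.2143  +0.0000  -0.0824  -0.0989]
  T[4,:] = [+0.4737  +0.4211  -0.1711  -0.3289  +0.0000  -0.0921]
  T[5,:] = [-0.1385  +0.1923  -0.2769  -0.0231  +0.0615  +0.0000]
moduli |λ_i(T)| = 0.5188, 0.2982, 0.2982, 0.2276, 0.2003, 0.2003.
ρ = 0.5188; 0.5188 < 1 ⇒ converges.

yes, ρ = 0.5188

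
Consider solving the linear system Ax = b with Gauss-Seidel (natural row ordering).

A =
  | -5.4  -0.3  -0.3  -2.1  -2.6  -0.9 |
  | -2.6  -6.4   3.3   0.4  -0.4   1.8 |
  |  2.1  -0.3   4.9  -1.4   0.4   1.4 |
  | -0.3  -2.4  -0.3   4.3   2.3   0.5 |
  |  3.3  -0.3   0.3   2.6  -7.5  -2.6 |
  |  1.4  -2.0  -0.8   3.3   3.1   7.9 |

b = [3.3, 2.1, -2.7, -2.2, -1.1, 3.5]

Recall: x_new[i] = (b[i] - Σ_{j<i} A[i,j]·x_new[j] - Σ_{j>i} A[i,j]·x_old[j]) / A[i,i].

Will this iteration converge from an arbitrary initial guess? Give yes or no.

Diagonal D = diag(-5.4, -6.4, 4.9, 4.3, -7.5, 7.9); L, U strict lower/upper.
GS T = -(D+L)⁻¹U: row 0 first, T[0,5] = -(-0.9)/(-5.4) = -0.1667; later rows by forward substitution.
  T[0,:] = [+0.0000  -0.0556  -0.0556  -0.3889  -0.4815  -0.1667]
  T[1,:] = [+0.0000  +0.0226  +0.5382  +0.2205  +0.1331  +0.3490]
  T[2,:] = [+0.0000  +0.0252  +0.0568  +0.4659  +0.1329  -0.1929]
  T[3,:] = [+0.0000  +0.0105  +0.3005  +0.1284  -0.4849  +0.0534]
  T[4,:] = [+0.0000  -0.0207  +0.0605  -0.1168  -0.3800  -0.4232]
  T[5,:] = [+0.0000  +0.0219  +0.0026  +0.1641  +0.4841  +0.2421]
|λ(T)| sorted: 0.5353, 0.4250, 0.3061, 0.3061, 0.0126, 0.0000.
ρ = 0.5353; 0.5353 < 1: convergent.

yes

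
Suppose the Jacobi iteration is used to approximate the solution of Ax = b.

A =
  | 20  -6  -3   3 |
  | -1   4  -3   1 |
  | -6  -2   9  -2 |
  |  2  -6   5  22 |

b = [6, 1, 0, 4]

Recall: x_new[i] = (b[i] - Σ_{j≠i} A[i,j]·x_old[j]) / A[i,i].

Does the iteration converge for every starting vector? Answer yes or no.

Let D = diag(20, 4, 9, 22); L, U the strict triangles.
T_J = -D⁻¹(L+U): T[0,2] = -(-3)/(20) = +0.1500; T[0,0] = 0.
  T[0,:] = [+0.0000  +0.3000  +0.1500  -0.1500]
  T[1,:] = [+0.2500  +0.0000  +0.7500  -0.2500]
  T[2,:] = [+0.6667  +0.2222  +0.0000  +0.2222]
  T[3,:] = [-0.0909  +0.2727  -0.2273  +0.0000]
eigenvalue magnitudes: 0.7415, 0.5607, 0.5607, 0.0016.
spectral radius ρ = 0.7415; 0.7415 < 1 ⇒ converges.

yes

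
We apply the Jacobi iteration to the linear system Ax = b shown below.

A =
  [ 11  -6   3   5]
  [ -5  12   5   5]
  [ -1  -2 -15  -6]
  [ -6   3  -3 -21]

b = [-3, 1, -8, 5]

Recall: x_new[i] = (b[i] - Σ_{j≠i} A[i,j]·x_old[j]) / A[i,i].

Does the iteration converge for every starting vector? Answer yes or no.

Split A = D + L + U, D = diag(11, 12, -15, -21).
Jacobi T = -D⁻¹(L+U): T[2,3] = -(-6)/(-15) = -0.4000; T[2,2] = 0.
  T[0,:] = [+0.0000  +0.5455  -0.2727  -0.4545]
  T[1,:] = [+0.4167  +0.0000  -0.4167  -0.4167]
  T[2,:] = [-0.0667  -0.1333  +0.0000  -0.4000]
  T[3,:] = [-0.2857  +0.1429  -0.1429  +0.0000]
moduli |λ_i(T)| = 0.6331, 0.4824, 0.4824, 0.2840.
spectral radius ρ = 0.6331; 0.6331 < 1, so it converges for any x₀.

yes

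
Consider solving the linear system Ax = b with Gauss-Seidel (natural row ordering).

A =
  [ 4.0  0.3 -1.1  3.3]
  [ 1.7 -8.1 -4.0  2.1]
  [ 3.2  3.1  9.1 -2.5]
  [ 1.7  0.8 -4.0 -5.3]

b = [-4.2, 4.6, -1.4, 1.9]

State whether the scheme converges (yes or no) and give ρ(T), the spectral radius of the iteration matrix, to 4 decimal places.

yes, ρ = 0.6064

Let D = diag(4, -8.1, 9.1, -5.3); L, U the strict triangles.
Gauss-Seidel: T = -(D+L)⁻¹U, row 0 first, T[0,1] = -(0.3)/(4) = -0.0750; later rows by forward substitution.
  T[0,:] = [+0.0000, -0.0750, +0.2750, -0.8250]
  T[1,:] = [+0.0000, -0.0157, -0.4361, +0.0861]
  T[2,:] = [+0.0000, +0.0317, +0.0519, +0.5355]
  T[3,:] = [+0.0000, -0.0504, -0.0168, -0.6558]
eigenvalue magnitudes: 0.6064, 0.0803, 0.0670, 0.0000.
ρ = 0.6064; 0.6064 < 1: convergent.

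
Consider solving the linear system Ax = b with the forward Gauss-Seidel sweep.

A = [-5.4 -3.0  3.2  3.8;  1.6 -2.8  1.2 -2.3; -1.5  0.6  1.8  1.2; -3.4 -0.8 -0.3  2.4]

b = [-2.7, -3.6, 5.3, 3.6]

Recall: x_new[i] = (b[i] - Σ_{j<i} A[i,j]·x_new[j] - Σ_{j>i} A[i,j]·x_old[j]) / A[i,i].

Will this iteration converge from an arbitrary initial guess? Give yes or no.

no

Diagonal D = diag(-5.4, -2.8, 1.8, 2.4); L, U strict lower/upper.
T_GS = -(D+L)⁻¹U: row 0 first, T[0,3] = -(3.8)/(-5.4) = +0.7037; later rows by forward substitution.
  T[0,:] = [+0.0000, -0.5556, +0.5926, +0.7037]
  T[1,:] = [+0.0000, -0.3175, +0.7672, -0.4193]
  T[2,:] = [+0.0000, -0.3571, +0.2381, +0.0595]
  T[3,:] = [+0.0000, -0.9375, +1.1250, +0.8646]
|λ(T)| sorted: 1.2112, 0.4309, 0.4309, 0.0000.
spectral radius ρ = 1.2112; 1.2112 > 1 ⇒ diverges.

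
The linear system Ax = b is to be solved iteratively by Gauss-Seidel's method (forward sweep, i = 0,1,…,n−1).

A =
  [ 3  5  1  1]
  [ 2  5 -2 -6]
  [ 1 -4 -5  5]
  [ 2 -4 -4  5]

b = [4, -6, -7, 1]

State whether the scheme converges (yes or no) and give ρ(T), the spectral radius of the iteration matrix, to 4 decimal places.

Write A = D+L+U with D = diag(3, 5, -5, 5).
Gauss-Seidel: T = -(D+L)⁻¹U, row 0 first, T[0,1] = -(5)/(3) = -1.6667; later rows by forward substitution.
  T[0,:] = [+0.0000 -1.6667 -0.3333 -0.3333]
  T[1,:] = [+0.0000 +0.6667 +0.5333 +1.3333]
  T[2,:] = [+0.0000 -0.8667 -0.4933 -0.1333]
  T[3,:] = [+0.0000 +0.5067 +0.1653 +1.0933]
|eigenvalues of T|: 1.5822, 0.4105, 0.4105, 0.0000.
ρ(T) = max|λ| = 1.5822; 1.5822 > 1 ⇒ diverges.

no, ρ = 1.5822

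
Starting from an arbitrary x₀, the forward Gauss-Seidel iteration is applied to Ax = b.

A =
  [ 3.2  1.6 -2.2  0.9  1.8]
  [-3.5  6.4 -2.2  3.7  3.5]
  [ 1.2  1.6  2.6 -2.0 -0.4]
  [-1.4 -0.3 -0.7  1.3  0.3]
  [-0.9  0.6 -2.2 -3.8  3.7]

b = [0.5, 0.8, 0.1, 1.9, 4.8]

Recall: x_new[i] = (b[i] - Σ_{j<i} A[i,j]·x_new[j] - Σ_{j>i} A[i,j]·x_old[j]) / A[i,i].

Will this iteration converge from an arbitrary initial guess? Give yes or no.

Diagonal D = diag(3.2, 6.4, 2.6, 1.3, 3.7); L, U strict lower/upper.
GS T = -(D+L)⁻¹U: row 0 first, T[0,4] = -(1.8)/(3.2) = -0.5625; later rows by forward substitution.
  T[0,:] = [+0.0000  -0.5000  +0.6875  -0.2813  -0.5625]
  T[1,:] = [+0.0000  -0.2734  +0.7197  -0.7319  -0.8545]
  T[2,:] = [+0.0000  +0.3990  -0.7602  +1.3495  +0.9393]
  T[3,:] = [+0.0000  -0.3867  +0.4971  +0.2548  -0.5280]
  T[4,:] = [+0.0000  -0.2372  +0.1091  +1.1144  +0.0180]
|eigenvalues of T|: 1.5088, 0.5908, 0.0912, 0.0912, 0.0000.
ρ = 1.5088; 1.5088 > 1: divergent.

no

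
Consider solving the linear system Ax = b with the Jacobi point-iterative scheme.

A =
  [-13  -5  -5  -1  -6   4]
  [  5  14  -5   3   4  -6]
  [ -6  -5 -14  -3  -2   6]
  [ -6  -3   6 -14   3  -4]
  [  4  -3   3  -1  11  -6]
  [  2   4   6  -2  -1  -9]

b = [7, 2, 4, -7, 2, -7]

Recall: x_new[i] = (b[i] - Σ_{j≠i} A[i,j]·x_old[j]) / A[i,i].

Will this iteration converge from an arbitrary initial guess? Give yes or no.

no

A = D + L + U where D = diag(-13, 14, -14, -14, 11, -9).
T_J = -D⁻¹(L+U): T[0,4] = -(-6)/(-13) = -0.4615; T[0,0] = 0.
  T[0,:] = [+0.0000  -0.3846  -0.3846  -0.0769  -0.4615  +0.3077]
  T[1,:] = [-0.3571  +0.0000  +0.3571  -0.2143  -0.2857  +0.4286]
  T[2,:] = [-0.4286  -0.3571  +0.0000  -0.2143  -0.1429  +0.4286]
  T[3,:] = [-0.4286  -0.2143  +0.4286  +0.0000  +0.2143  -0.2857]
  T[4,:] = [-0.3636  +0.2727  -0.2727  +0.0909  +0.0000  +0.5455]
  T[5,:] = [+0.2222  +0.4444  +0.6667  -0.2222  -0.1111  +0.0000]
|eigenvalues of T|: 1.1672, 0.6835, 0.6835, 0.3914, 0.3914, 0.0137.
spectral radius ρ = 1.1672; 1.1672 > 1 ⇒ diverges.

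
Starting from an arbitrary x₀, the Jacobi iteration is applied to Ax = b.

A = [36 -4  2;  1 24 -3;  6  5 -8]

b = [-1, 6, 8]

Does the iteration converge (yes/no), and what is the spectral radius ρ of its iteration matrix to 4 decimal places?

A = D + L + U where D = diag(36, 24, -8).
Jacobi: T = -D⁻¹(L+U), T[1,2] = -(-3)/(24) = +0.1250; T[1,1] = 0.
  T[0,:] = [+0.0000, +0.1111, -0.0556]
  T[1,:] = [-0.0417, +0.0000, +0.1250]
  T[2,:] = [+0.7500, +0.6250, +0.0000]
moduli |λ_i(T)| = 0.2741, 0.2081, 0.2081.
ρ = 0.2741; 0.2741 < 1: convergent.

yes, ρ = 0.2741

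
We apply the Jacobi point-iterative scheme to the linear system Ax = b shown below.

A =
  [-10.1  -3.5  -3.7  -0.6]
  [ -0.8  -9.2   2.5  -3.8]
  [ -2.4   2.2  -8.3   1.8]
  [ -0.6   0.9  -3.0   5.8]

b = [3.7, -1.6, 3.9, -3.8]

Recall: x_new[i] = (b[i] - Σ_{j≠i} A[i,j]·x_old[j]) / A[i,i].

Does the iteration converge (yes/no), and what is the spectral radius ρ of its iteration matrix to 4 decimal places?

yes, ρ = 0.5550

Let D = diag(-10.1, -9.2, -8.3, 5.8); L, U the strict triangles.
T_J = -D⁻¹(L+U): T[3,2] = -(-3)/(5.8) = +0.5172; T[3,3] = 0.
  T[0,:] = [+0.0000  -0.3465  -0.3663  -0.0594]
  T[1,:] = [-0.0870  +0.0000  +0.2717  -0.4130]
  T[2,:] = [-0.2892  +0.2651  +0.0000  +0.2169]
  T[3,:] = [+0.1034  -0.1552  +0.5172  +0.0000]
|eigenvalues of T|: 0.5550, 0.4278, 0.4278, 0.2972.
spectral radius ρ = 0.5550; 0.5550 < 1: convergent.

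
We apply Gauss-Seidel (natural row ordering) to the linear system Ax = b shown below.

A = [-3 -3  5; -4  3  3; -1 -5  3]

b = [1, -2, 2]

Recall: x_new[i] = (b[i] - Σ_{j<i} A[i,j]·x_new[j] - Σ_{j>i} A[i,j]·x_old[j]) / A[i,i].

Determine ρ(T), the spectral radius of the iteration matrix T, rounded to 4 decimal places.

Split A = D + L + U, D = diag(-3, 3, 3).
Gauss-Seidel: T = -(D+L)⁻¹U, row 0 first, T[0,1] = -(-3)/(-3) = -1.0000; later rows by forward substitution.
  T[0,:] = [+0.0000 -1.0000 +1.6667]
  T[1,:] = [+0.0000 -1.3333 +1.2222]
  T[2,:] = [+0.0000 -2.5556 +2.5926]
|λ(T)| sorted: 1.4839, 0.2246, 0.0000.
ρ(T) = max|λ| = 1.4839; 1.4839 > 1: divergent.

1.4839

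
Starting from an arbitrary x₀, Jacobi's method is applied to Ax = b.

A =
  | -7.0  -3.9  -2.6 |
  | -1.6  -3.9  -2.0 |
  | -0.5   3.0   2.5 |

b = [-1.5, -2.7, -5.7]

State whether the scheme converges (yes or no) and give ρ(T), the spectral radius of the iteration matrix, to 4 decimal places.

yes, ρ = 0.9498

Diagonal D = diag(-7, -3.9, 2.5); L, U strict lower/upper.
Jacobi: T = -D⁻¹(L+U), T[0,1] = -(-3.9)/(-7) = -0.5571; T[0,0] = 0.
  T[0,:] = [+0.0000  -0.5571  -0.3714]
  T[1,:] = [-0.4103  +0.0000  -0.5128]
  T[2,:] = [+0.2000  -1.2000  +0.0000]
|λ(T)| sorted: 0.9498, 0.7801, 0.1697.
ρ = 0.9498; 0.9498 < 1: convergent.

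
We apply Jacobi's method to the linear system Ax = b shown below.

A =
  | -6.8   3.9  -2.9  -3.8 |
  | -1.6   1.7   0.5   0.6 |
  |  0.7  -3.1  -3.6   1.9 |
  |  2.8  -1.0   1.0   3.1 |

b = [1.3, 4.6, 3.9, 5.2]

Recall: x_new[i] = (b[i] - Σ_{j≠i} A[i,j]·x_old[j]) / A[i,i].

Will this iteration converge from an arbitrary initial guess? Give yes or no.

no

A = D + L + U where D = diag(-6.8, 1.7, -3.6, 3.1).
T_J = -D⁻¹(L+U): T[3,2] = -(1)/(3.1) = -0.3226; T[3,3] = 0.
  T[0,:] = [+0.0000, +0.5735, -0.4265, -0.5588]
  T[1,:] = [+0.9412, +0.0000, -0.2941, -0.3529]
  T[2,:] = [+0.1944, -0.8611, +0.0000, +0.5278]
  T[3,:] = [-0.9032, +0.3226, -0.3226, +0.0000]
|λ(T)| sorted: 1.1266, 0.6597, 0.6597, 0.0802.
ρ = 1.1266; 1.1266 > 1: divergent.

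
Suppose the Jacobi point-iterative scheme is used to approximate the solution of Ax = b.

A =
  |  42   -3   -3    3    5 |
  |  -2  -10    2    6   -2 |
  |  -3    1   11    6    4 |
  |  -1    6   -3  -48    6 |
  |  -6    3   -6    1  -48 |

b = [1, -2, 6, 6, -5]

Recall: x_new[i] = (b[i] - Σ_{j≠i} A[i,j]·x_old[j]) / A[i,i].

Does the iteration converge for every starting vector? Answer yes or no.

Split A = D + L + U, D = diag(42, -10, 11, -48, -48).
T_J = -D⁻¹(L+U): T[0,1] = -(-3)/(42) = +0.0714; T[0,0] = 0.
  T[0,:] = [+0.0000  +0.0714  +0.0714  -0.0714  -0.1190]
  T[1,:] = [-0.2000  +0.0000  +0.2000  +0.6000  -0.2000]
  T[2,:] = [+0.2727  -0.0909  +0.0000  -0.5455  -0.3636]
  T[3,:] = [-0.0208  +0.1250  -0.0625  +0.0000  +0.1250]
  T[4,:] = [-0.1250  +0.0625  -0.1250  +0.0208  +0.0000]
|eigenvalues of T|: 0.3986, 0.2160, 0.2160, 0.1705, 0.1439.
spectral radius ρ = 0.3986; 0.3986 < 1, so it converges for any x₀.

yes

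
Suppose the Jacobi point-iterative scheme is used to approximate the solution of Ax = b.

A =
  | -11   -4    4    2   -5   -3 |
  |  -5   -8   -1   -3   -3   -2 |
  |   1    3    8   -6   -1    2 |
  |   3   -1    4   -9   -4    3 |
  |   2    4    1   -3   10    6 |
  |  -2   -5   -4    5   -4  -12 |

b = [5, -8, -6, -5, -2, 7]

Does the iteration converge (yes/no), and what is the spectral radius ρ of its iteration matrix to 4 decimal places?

no, ρ = 1.1883

A = D + L + U where D = diag(-11, -8, 8, -9, 10, -12).
T_J = -D⁻¹(L+U): T[0,4] = -(-5)/(-11) = -0.4545; T[0,0] = 0.
  T[0,:] = [+0.0000  -0.3636  +0.3636  +0.1818  -0.4545  -0.2727]
  T[1,:] = [-0.6250  +0.0000  -0.1250  -0.3750  -0.3750  -0.2500]
  T[2,:] = [-0.1250  -0.3750  +0.0000  +0.7500  +0.1250  -0.2500]
  T[3,:] = [+0.3333  -0.1111  +0.4444  +0.0000  -0.4444  +0.3333]
  T[4,:] = [-0.2000  -0.4000  -0.1000  +0.3000  +0.0000  -0.6000]
  T[5,:] = [-0.1667  -0.4167  -0.3333  +0.4167  -0.3333  +0.0000]
|eigenvalues of T|: 1.1883, 0.9415, 0.5380, 0.3343, 0.1398, 0.1398.
spectral radius ρ = 1.1883; 1.1883 > 1: divergent.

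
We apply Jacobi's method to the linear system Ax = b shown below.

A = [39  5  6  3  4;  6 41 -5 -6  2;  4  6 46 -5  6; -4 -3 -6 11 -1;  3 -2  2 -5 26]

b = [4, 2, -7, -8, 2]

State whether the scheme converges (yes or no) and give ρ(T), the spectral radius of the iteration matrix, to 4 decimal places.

yes, ρ = 0.4637

A = D + L + U where D = diag(39, 41, 46, 11, 26).
T_J = -D⁻¹(L+U): T[0,2] = -(6)/(39) = -0.1538; T[0,0] = 0.
  T[0,:] = [+0.0000, -0.1282, -0.1538, -0.0769, -0.1026]
  T[1,:] = [-0.1463, +0.0000, +0.1220, +0.1463, -0.0488]
  T[2,:] = [-0.0870, -0.1304, +0.0000, +0.1087, -0.1304]
  T[3,:] = [+0.3636, +0.2727, +0.5455, +0.0000, +0.0909]
  T[4,:] = [-0.1154, +0.0769, -0.0769, +0.1923, +0.0000]
eigenvalue magnitudes: 0.4637, 0.2996, 0.2996, 0.0610, 0.0610.
ρ = 0.4637; 0.4637 < 1 ⇒ converges.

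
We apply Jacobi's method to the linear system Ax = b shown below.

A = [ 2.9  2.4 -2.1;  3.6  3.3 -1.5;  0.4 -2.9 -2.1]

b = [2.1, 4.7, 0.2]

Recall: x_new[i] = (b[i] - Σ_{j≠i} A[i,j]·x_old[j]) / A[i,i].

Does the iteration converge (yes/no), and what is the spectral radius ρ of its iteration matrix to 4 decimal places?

Split A = D + L + U, D = diag(2.9, 3.3, -2.1).
Jacobi T = -D⁻¹(L+U): T[0,1] = -(2.4)/(2.9) = -0.8276; T[0,0] = 0.
  T[0,:] = [+0.0000, -0.8276, +0.7241]
  T[1,:] = [-1.0909, +0.0000, +0.4545]
  T[2,:] = [+0.1905, -1.3810, +0.0000]
eigenvalue magnitudes: 1.1425, 0.9445, 0.9445.
ρ(T) = max|λ| = 1.1425; 1.1425 > 1 ⇒ diverges.

no, ρ = 1.1425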